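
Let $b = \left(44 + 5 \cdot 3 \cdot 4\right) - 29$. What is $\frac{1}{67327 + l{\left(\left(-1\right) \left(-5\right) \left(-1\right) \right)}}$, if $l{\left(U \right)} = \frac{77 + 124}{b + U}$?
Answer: $\frac{70}{4713091} \approx 1.4852 \cdot 10^{-5}$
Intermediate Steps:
$b = 75$ ($b = \left(44 + 15 \cdot 4\right) - 29 = \left(44 + 60\right) - 29 = 104 - 29 = 75$)
$l{\left(U \right)} = \frac{201}{75 + U}$ ($l{\left(U \right)} = \frac{77 + 124}{75 + U} = \frac{201}{75 + U}$)
$\frac{1}{67327 + l{\left(\left(-1\right) \left(-5\right) \left(-1\right) \right)}} = \frac{1}{67327 + \frac{201}{75 + \left(-1\right) \left(-5\right) \left(-1\right)}} = \frac{1}{67327 + \frac{201}{75 + 5 \left(-1\right)}} = \frac{1}{67327 + \frac{201}{75 - 5}} = \frac{1}{67327 + \frac{201}{70}} = \frac{1}{\frac{4713091}{70}} = \frac{70}{4713091}$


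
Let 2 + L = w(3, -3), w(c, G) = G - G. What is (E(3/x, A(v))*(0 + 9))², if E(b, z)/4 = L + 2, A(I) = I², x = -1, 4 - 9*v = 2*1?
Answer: 0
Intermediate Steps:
v = 2/9 (v = 4/9 - 2/9 = 2/9 ≈ 0.22222)
w(c, G) = 0
L = -2 (L = -2 + 0 = -2)
E(b, z) = 0 (E(b, z) = 4*(-2 + 2) = 4*0 = 0)
(E(3/x, A(v))*(0 + 9))² = (0*(0 + 9))² = (0*9)² = 0² = 0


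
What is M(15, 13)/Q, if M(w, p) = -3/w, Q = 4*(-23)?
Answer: 1/460 ≈ 0.0021739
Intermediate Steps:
Q = -92
M(15, 13)/Q = -3/15/(-92) = -3*1/15*(-1/92) = -1/5*(-1/92) = 1/460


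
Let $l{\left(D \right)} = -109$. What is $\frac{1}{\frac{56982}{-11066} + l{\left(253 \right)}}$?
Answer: $- \frac{5533}{631588} \approx -0.0087605$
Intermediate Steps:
$\frac{1}{\frac{56982}{-11066} + l{\left(253 \right)}} = \frac{1}{\frac{56982}{-11066} - 109} = \frac{1}{56982 \left(- \frac{1}{11066}\right) - 109} = \frac{1}{- \frac{28491}{5533} - 109} = \frac{1}{- \frac{631588}{5533}} = - \frac{5533}{631588}$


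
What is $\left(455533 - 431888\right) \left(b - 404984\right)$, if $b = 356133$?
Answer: $-1155081895$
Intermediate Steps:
$\left(455533 - 431888\right) \left(b - 404984\right) = \left(455533 - 431888\right) \left(356133 - 404984\right) = 23645 \left(-48851\right) = -1155081895$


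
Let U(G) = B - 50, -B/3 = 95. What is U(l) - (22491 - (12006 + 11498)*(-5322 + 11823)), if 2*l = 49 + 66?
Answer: 152776678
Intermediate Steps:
B = -285 (B = -3*95 = -285)
l = 115/2 (l = (49 + 66)/2 = (1/2)*115 = 115/2 ≈ 57.500)
U(G) = -335 (U(G) = -285 - 50 = -335)
U(l) - (22491 - (12006 + 11498)*(-5322 + 11823)) = -335 - (22491 - (12006 + 11498)*(-5322 + 11823)) = -335 - (22491 - 23504*6501) = -335 - (22491 - 1*152799504) = -335 - (22491 - 152799504) = -335 - 1*(-152777013) = -335 + 152777013 = 152776678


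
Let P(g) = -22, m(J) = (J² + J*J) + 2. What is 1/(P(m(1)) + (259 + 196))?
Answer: 1/433 ≈ 0.0023095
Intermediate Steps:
m(J) = 2 + 2*J² (m(J) = (J² + J²) + 2 = 2*J² + 2 = 2 + 2*J²)
1/(P(m(1)) + (259 + 196)) = 1/(-22 + (259 + 196)) = 1/(-22 + 455) = 1/433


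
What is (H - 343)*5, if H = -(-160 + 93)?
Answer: -1380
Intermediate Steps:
H = 67 (H = -1*(-67) = 67)
(H - 343)*5 = (67 - 343)*5 = -276*5 = -1380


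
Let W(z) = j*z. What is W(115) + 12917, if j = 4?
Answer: 13377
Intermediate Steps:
W(z) = 4*z
W(115) + 12917 = 4*115 + 12917 = 460 + 12917 = 13377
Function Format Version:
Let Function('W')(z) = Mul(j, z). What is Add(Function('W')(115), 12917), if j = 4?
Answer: 13377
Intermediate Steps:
Function('W')(z) = Mul(4, z)
Add(Function('W')(115), 12917) = Add(Mul(4, 115), 12917) = Add(460, 12917) = 13377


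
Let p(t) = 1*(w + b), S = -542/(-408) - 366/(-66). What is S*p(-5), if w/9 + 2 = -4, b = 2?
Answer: -200525/561 ≈ -357.44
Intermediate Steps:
w = -54 (w = -18 + 9*(-4) = -18 - 36 = -54)
S = 15425/2244 (S = -542*(-1/408) - 366*(-1/66) = 271/204 + 61/11 = 15425/2244 ≈ 6.8739)
p(t) = -52 (p(t) = 1*(-54 + 2) = 1*(-52) = -52)
S*p(-5) = (15425/2244)*(-52) = -200525/561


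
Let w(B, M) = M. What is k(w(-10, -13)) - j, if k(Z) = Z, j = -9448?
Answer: 9435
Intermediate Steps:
k(w(-10, -13)) - j = -13 - 1*(-9448) = -13 + 9448 = 9435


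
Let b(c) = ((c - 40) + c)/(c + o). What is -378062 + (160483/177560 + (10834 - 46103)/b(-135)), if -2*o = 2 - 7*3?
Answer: -2159577039029/5504360 ≈ -3.9234e+5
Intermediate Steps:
o = 19/2 (o = -(2 - 7*3)/2 = -(2 - 21)/2 = -1/2*(-19) = 19/2 ≈ 9.5000)
b(c) = (-40 + 2*c)/(19/2 + c) (b(c) = ((c - 40) + c)/(c + 19/2) = ((-40 + c) + c)/(19/2 + c) = (-40 + 2*c)/(19/2 + c))
-378062 + (160483/177560 + (10834 - 46103)/b(-135)) = -378062 + (160483/177560 + (10834 - 46103)/((4*(-20 - 135)/(19 + 2*(-135))))) = -378062 + (160483*(1/177560) - 35269/(4*(-155)/(19 - 270))) = -378062 + (160483/177560 - 35269/(4*(-155)/(-251))) = -378062 + (160483/177560 - 35269/(4*(-1/251)*(-155))) = -378062 + (160483/177560 - 35269/620/251) = -378062 + (160483/177560 - 35269*251/620) = -378062 + (160483/177560 - 8852519/620) = -378062 - 78587688709/5504360 = -2159577039029/5504360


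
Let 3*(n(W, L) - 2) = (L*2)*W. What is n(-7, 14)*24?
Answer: -1520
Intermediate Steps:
n(W, L) = 2 + 2*L*W/3 (n(W, L) = 2 + ((L*2)*W)/3 = 2 + ((2*L)*W)/3 = 2 + (2*L*W)/3 = 2 + 2*L*W/3)
n(-7, 14)*24 = (2 + (⅔)*14*(-7))*24 = (2 - 196/3)*24 = -190/3*24 = -1520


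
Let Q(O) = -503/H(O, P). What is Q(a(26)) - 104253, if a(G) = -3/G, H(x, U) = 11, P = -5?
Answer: -1147286/11 ≈ -1.0430e+5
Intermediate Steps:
Q(O) = -503/11
Q(a(26)) - 104253 = -503/11 - 104253 = -1147286/11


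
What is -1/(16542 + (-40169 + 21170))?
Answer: 1/2457 ≈ 0.00040700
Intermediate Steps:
-1/(16542 + (-40169 + 21170)) = -1/(16542 - 18999) = -1/(-2457) = -1*(-1/2457) = 1/2457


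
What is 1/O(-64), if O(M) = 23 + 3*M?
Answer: -1/169 ≈ -0.0059172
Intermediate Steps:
1/O(-64) = 1/(23 + 3*(-64)) = 1/(23 - 192) = 1/(-169) = -1/169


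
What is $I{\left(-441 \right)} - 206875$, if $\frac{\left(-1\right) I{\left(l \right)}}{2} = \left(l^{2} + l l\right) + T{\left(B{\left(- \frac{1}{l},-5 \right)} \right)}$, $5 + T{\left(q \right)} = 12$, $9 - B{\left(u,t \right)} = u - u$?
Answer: $-984813$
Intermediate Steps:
$B{\left(u,t \right)} = 9$ ($B{\left(u,t \right)} = 9 - \left(u - u\right) = 9 - 0 = 9 + 0 = 9$)
$T{\left(q \right)} = 7$ ($T{\left(q \right)} = -5 + 12 = 7$)
$I{\left(l \right)} = -14 - 4 l^{2}$ ($I{\left(l \right)} = - 2 \left(\left(l^{2} + l l\right) + 7\right) = - 2 \left(\left(l^{2} + l^{2}\right) + 7\right) = - 2 \left(2 l^{2} + 7\right) = - 2 \left(7 + 2 l^{2}\right) = -14 - 4 l^{2}$)
$I{\left(-441 \right)} - 206875 = \left(-14 - 4 \left(-441\right)^{2}\right) - 206875 = \left(-14 - 777924\right) - 206875 = -777938 - 206875 = -984813$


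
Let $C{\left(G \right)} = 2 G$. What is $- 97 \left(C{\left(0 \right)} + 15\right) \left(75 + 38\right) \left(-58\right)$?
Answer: $9536070$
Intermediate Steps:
$- 97 \left(C{\left(0 \right)} + 15\right) \left(75 + 38\right) \left(-58\right) = - 97 \left(2 \cdot 0 + 15\right) \left(75 + 38\right) \left(-58\right) = - 97 \left(0 + 15\right) 113 \left(-58\right) = - 97 \cdot 15 \cdot 113 \left(-58\right) = \left(-97\right) 1695 \left(-58\right) = \left(-164415\right) \left(-58\right) = 9536070$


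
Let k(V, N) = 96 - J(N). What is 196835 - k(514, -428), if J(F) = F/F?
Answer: 196740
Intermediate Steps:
J(F) = 1
k(V, N) = 95 (k(V, N) = 96 - 1*1 = 96 - 1 = 95)
196835 - k(514, -428) = 196835 - 1*95 = 196835 - 95 = 196740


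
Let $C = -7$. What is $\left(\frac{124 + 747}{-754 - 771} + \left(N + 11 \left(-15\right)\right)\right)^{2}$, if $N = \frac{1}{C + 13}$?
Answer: $\frac{2290533929401}{83722500} \approx 27359.0$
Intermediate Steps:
$N = \frac{1}{6}$ ($N = \frac{1}{-7 + 13} = \frac{1}{6} \approx 0.16667$)
$\left(\frac{124 + 747}{-754 - 771} + \left(N + 11 \left(-15\right)\right)\right)^{2} = \left(\frac{124 + 747}{-754 - 771} + \left(\frac{1}{6} + 11 \left(-15\right)\right)\right)^{2} = \left(\frac{871}{-1525} + \left(\frac{1}{6} - 165\right)\right)^{2} = \left(871 \left(- \frac{1}{1525}\right) - \frac{989}{6}\right)^{2} = \left(- \frac{871}{1525} - \frac{989}{6}\right)^{2} = \left(- \frac{1513451}{9150}\right)^{2} = \frac{2290533929401}{83722500}$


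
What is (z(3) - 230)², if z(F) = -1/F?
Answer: 477481/9 ≈ 53053.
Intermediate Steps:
(z(3) - 230)² = (-1/3 - 230)² = (-1*⅓ - 230)² = (-⅓ - 230)² = (-691/3)² = 477481/9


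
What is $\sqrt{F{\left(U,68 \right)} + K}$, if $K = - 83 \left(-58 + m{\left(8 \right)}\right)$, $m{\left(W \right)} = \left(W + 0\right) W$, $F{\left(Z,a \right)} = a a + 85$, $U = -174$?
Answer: $\sqrt{4211} \approx 64.892$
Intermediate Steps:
$F{\left(Z,a \right)} = 85 + a^{2}$ ($F{\left(Z,a \right)} = a^{2} + 85 = 85 + a^{2}$)
$m{\left(W \right)} = W^{2}$ ($m{\left(W \right)} = W W = W^{2}$)
$K = -498$ ($K = - 83 \left(-58 + 8^{2}\right) = - 83 \left(-58 + 64\right) = \left(-83\right) 6 = -498$)
$\sqrt{F{\left(U,68 \right)} + K} = \sqrt{\left(85 + 68^{2}\right) - 498} = \sqrt{\left(85 + 4624\right) - 498} = \sqrt{4709 - 498} = \sqrt{4211}$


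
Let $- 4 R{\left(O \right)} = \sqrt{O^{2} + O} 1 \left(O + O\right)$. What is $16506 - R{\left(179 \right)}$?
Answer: $16506 + 537 \sqrt{895} \approx 32571.0$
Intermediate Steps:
$R{\left(O \right)} = - \frac{O \sqrt{O + O^{2}}}{2}$ ($R{\left(O \right)} = - \frac{\sqrt{O^{2} + O} 1 \left(O + O\right)}{4} = - \frac{\sqrt{O + O^{2}} \cdot 1 \cdot 2 O}{4} = - \frac{\sqrt{O + O^{2}} \cdot 2 O}{4} = - \frac{2 O \sqrt{O + O^{2}}}{4} = - \frac{O \sqrt{O + O^{2}}}{2}$)
$16506 - R{\left(179 \right)} = 16506 - \left(- \frac{1}{2}\right) 179 \sqrt{179 \left(1 + 179\right)} = 16506 - \left(- \frac{1}{2}\right) 179 \sqrt{179 \cdot 180} = 16506 - \left(- \frac{1}{2}\right) 179 \sqrt{32220} = 16506 - \left(- \frac{1}{2}\right) 179 \cdot 6 \sqrt{895} = 16506 - - 537 \sqrt{895} = 16506 + 537 \sqrt{895}$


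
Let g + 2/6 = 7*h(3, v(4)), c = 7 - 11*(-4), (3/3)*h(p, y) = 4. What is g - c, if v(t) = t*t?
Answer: -70/3 ≈ -23.333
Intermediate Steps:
v(t) = t²
h(p, y) = 4
c = 51 (c = 7 + 44 = 51)
g = 83/3 (g = -⅓ + 7*4 = -⅓ + 28 = 83/3 ≈ 27.667)
g - c = 83/3 - 1*51 = 83/3 - 51 = -70/3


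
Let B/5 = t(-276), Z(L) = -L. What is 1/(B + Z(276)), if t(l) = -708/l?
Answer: -23/6053 ≈ -0.0037998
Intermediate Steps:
B = 295/23 (B = 5*(-708/(-276)) = 5*(-708*(-1/276)) = 5*(59/23) = 295/23 ≈ 12.826)
1/(B + Z(276)) = 1/(295/23 - 1*276) = 1/(295/23 - 276) = 1/(-6053/23) = -23/6053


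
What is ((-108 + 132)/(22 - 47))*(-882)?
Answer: 21168/25 ≈ 846.72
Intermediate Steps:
((-108 + 132)/(22 - 47))*(-882) = (24/(-25))*(-882) = (24*(-1/25))*(-882) = -24/25*(-882) = 21168/25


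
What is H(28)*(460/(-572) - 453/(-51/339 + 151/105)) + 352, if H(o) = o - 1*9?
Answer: -13867802887/2184754 ≈ -6347.5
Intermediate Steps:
H(o) = -9 + o (H(o) = o - 9 = -9 + o)
H(28)*(460/(-572) - 453/(-51/339 + 151/105)) + 352 = (-9 + 28)*(460/(-572) - 453/(-51/339 + 151/105)) + 352 = 19*(460*(-1/572) - 453/(-51*1/339 + 151*(1/105))) + 352 = 19*(-115/143 - 453/(-17/113 + 151/105)) + 352 = 19*(-115/143 - 453/15278/11865) + 352 = 19*(-115/143 - 453*11865/15278) + 352 = 19*(-115/143 - 5374845/15278) + 352 = 19*(-770359805/2184754) + 352 = -14636836295/2184754 + 352 = -13867802887/2184754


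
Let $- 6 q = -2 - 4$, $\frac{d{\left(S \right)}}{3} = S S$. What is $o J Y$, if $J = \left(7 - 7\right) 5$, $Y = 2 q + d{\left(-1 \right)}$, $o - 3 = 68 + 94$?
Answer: $0$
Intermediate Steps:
$o = 165$ ($o = 3 + \left(68 + 94\right) = 3 + 162 = 165$)
$d{\left(S \right)} = 3 S^{2}$ ($d{\left(S \right)} = 3 S S = 3 S^{2}$)
$q = 1$ ($q = - \frac{-2 - 4}{6} = \left(- \frac{1}{6}\right) \left(-6\right) = 1$)
$Y = 5$ ($Y = 2 \cdot 1 + 3 \left(-1\right)^{2} = 2 + 3 \cdot 1 = 2 + 3 = 5$)
$J = 0$ ($J = 0 \cdot 5 = 0$)
$o J Y = 165 \cdot 0 \cdot 5 = 0 \cdot 5 = 0$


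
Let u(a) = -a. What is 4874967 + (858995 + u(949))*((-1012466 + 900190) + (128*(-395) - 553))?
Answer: -140190402927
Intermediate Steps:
4874967 + (858995 + u(949))*((-1012466 + 900190) + (128*(-395) - 553)) = 4874967 + (858995 - 1*949)*((-1012466 + 900190) + (128*(-395) - 553)) = 4874967 + (858995 - 949)*(-112276 + (-50560 - 553)) = 4874967 + 858046*(-112276 - 51113) = 4874967 + 858046*(-163389) = 4874967 - 140195277894 = -140190402927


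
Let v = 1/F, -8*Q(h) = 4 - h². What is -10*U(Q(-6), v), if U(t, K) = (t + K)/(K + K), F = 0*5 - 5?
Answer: 95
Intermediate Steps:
F = -5 (F = 0 - 5 = -5)
Q(h) = -½ + h²/8 (Q(h) = -(4 - h²)/8 = -½ + h²/8)
v = -⅕ (v = 1/(-5) = -⅕ ≈ -0.20000)
U(t, K) = (K + t)/(2*K) (U(t, K) = (K + t)/((2*K)) = (K + t)*(1/(2*K)) = (K + t)/(2*K))
-10*U(Q(-6), v) = -5*(-⅕ + (-½ + (⅛)*(-6)²))/(-⅕) = -5*(-5)*(-⅕ + (-½ + (⅛)*36)) = -5*(-5)*(-⅕ + (-½ + 9/2)) = -5*(-5)*(-⅕ + 4) = -5*(-5)*19/5 = -10*(-19/2) = 95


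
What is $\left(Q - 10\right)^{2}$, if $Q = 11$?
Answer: $1$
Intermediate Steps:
$\left(Q - 10\right)^{2} = \left(11 - 10\right)^{2} = 1^{2} = 1$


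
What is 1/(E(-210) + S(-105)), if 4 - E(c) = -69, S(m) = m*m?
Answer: 1/11098 ≈ 9.0106e-5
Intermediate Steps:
S(m) = m²
E(c) = 73 (E(c) = 4 - 1*(-69) = 4 + 69 = 73)
1/(E(-210) + S(-105)) = 1/(73 + (-105)²) = 1/(73 + 11025) = 1/11098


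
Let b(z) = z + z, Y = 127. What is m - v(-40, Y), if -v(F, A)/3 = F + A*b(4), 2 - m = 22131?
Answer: -19201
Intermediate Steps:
m = -22129 (m = 2 - 1*22131 = 2 - 22131 = -22129)
b(z) = 2*z
v(F, A) = -24*A - 3*F (v(F, A) = -3*(F + A*(2*4)) = -3*(F + A*8) = -3*(F + 8*A) = -24*A - 3*F)
m - v(-40, Y) = -22129 - (-24*127 - 3*(-40)) = -22129 - (-3048 + 120) = -22129 - 1*(-2928) = -22129 + 2928 = -19201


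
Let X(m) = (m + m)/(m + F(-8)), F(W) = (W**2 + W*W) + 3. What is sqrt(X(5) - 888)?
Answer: 11*I*sqrt(8483)/34 ≈ 29.798*I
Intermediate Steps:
F(W) = 3 + 2*W**2 (F(W) = (W**2 + W**2) + 3 = 2*W**2 + 3 = 3 + 2*W**2)
X(m) = 2*m/(131 + m) (X(m) = (m + m)/(m + (3 + 2*(-8)**2)) = (2*m)/(m + (3 + 2*64)) = (2*m)/(m + (3 + 128)) = (2*m)/(m + 131) = (2*m)/(131 + m) = 2*m/(131 + m))
sqrt(X(5) - 888) = sqrt(2*5/(131 + 5) - 888) = sqrt(2*5/136 - 888) = sqrt(2*5*(1/136) - 888) = sqrt(5/68 - 888) = sqrt(-60379/68) = 11*I*sqrt(8483)/34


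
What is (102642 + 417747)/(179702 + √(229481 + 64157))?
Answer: 15585824013/5382085861 - 173463*√293638/10764171722 ≈ 2.8871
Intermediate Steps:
(102642 + 417747)/(179702 + √(229481 + 64157)) = 520389/(179702 + √293638)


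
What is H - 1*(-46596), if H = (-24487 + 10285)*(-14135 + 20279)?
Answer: -87210492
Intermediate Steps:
H = -87257088 (H = -14202*6144 = -87257088)
H - 1*(-46596) = -87257088 - 1*(-46596) = -87257088 + 46596 = -87210492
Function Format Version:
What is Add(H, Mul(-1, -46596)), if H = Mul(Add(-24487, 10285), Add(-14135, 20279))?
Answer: -87210492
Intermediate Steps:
H = -87257088 (H = Mul(-14202, 6144) = -87257088)
Add(H, Mul(-1, -46596)) = Add(-87257088, Mul(-1, -46596)) = Add(-87257088, 46596) = -87210492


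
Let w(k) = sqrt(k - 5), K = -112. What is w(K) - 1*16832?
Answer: -16832 + 3*I*sqrt(13) ≈ -16832.0 + 10.817*I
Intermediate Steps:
w(k) = sqrt(-5 + k)
w(K) - 1*16832 = sqrt(-5 - 112) - 1*16832 = sqrt(-117) - 16832 = 3*I*sqrt(13) - 16832 = -16832 + 3*I*sqrt(13)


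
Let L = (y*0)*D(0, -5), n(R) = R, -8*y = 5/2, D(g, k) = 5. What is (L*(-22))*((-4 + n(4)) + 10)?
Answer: 0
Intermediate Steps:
y = -5/16 (y = -5/(8*2) = -1/8*5/2 = -5/16 ≈ -0.31250)
L = 0 (L = -5/16*0*5 = 0*5 = 0)
(L*(-22))*((-4 + n(4)) + 10) = (0*(-22))*((-4 + 4) + 10) = 0*(0 + 10) = 0*10 = 0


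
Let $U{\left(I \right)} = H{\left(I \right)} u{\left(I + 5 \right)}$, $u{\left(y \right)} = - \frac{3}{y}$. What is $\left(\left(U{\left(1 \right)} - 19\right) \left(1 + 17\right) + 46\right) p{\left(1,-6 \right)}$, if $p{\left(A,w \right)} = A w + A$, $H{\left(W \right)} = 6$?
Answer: $1750$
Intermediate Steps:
$p{\left(A,w \right)} = A + A w$
$U{\left(I \right)} = - \frac{18}{5 + I}$ ($U{\left(I \right)} = 6 \left(- \frac{3}{I + 5}\right) = 6 \left(- \frac{3}{5 + I}\right) = - \frac{18}{5 + I}$)
$\left(\left(U{\left(1 \right)} - 19\right) \left(1 + 17\right) + 46\right) p{\left(1,-6 \right)} = \left(\left(- \frac{18}{5 + 1} - 19\right) \left(1 + 17\right) + 46\right) 1 \left(1 - 6\right) = \left(\left(- \frac{18}{6} - 19\right) 18 + 46\right) 1 \left(-5\right) = \left(\left(\left(-18\right) \frac{1}{6} - 19\right) 18 + 46\right) \left(-5\right) = \left(\left(-3 - 19\right) 18 + 46\right) \left(-5\right) = \left(\left(-22\right) 18 + 46\right) \left(-5\right) = \left(-396 + 46\right) \left(-5\right) = \left(-350\right) \left(-5\right) = 1750$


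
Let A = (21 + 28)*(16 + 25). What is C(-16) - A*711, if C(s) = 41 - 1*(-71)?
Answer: -1428287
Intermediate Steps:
C(s) = 112 (C(s) = 41 + 71 = 112)
A = 2009 (A = 49*41 = 2009)
C(-16) - A*711 = 112 - 2009*711 = 112 - 1*1428399 = 112 - 1428399 = -1428287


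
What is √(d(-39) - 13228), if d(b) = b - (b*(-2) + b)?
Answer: I*√13306 ≈ 115.35*I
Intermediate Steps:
d(b) = 2*b (d(b) = b - (-2*b + b) = b - (-1)*b = b + b = 2*b)
√(d(-39) - 13228) = √(2*(-39) - 13228) = √(-78 - 13228) = √(-13306) = I*√13306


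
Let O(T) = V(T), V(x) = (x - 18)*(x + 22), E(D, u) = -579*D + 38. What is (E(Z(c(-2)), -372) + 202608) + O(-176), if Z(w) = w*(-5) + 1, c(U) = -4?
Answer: 220363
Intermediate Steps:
Z(w) = 1 - 5*w (Z(w) = -5*w + 1 = 1 - 5*w)
E(D, u) = 38 - 579*D
V(x) = (-18 + x)*(22 + x)
O(T) = -396 + T² + 4*T
(E(Z(c(-2)), -372) + 202608) + O(-176) = ((38 - 579*(1 - 5*(-4))) + 202608) + (-396 + (-176)² + 4*(-176)) = ((38 - 579*(1 + 20)) + 202608) + (-396 + 30976 - 704) = ((38 - 579*21) + 202608) + 29876 = ((38 - 12159) + 202608) + 29876 = (-12121 + 202608) + 29876 = 190487 + 29876 = 220363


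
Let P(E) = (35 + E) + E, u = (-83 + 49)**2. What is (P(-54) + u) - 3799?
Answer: -2716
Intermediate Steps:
u = 1156 (u = (-34)**2 = 1156)
P(E) = 35 + 2*E
(P(-54) + u) - 3799 = ((35 + 2*(-54)) + 1156) - 3799 = ((35 - 108) + 1156) - 3799 = (-73 + 1156) - 3799 = 1083 - 3799 = -2716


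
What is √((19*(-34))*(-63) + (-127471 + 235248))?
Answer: 5*√5939 ≈ 385.32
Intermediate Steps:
√((19*(-34))*(-63) + (-127471 + 235248)) = √(-646*(-63) + 107777) = √(40698 + 107777) = √148475 = 5*√5939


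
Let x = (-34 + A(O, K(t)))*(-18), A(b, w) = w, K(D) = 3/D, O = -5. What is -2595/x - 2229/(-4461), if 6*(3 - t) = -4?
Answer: -2504327/651306 ≈ -3.8451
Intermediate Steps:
t = 11/3 (t = 3 - 1/6*(-4) = 3 + 2/3 = 11/3 ≈ 3.6667)
x = 6570/11 (x = (-34 + 3/(11/3))*(-18) = (-34 + 3*(3/11))*(-18) = (-34 + 9/11)*(-18) = -365/11*(-18) = 6570/11 ≈ 597.27)
-2595/x - 2229/(-4461) = -2595/6570/11 - 2229/(-4461) = -2595*11/6570 - 2229*(-1/4461) = -1903/438 + 743/1487 = -2504327/651306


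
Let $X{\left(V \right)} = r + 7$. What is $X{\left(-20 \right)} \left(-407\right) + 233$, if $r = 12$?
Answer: $-7500$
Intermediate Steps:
$X{\left(V \right)} = 19$ ($X{\left(V \right)} = 12 + 7 = 19$)
$X{\left(-20 \right)} \left(-407\right) + 233 = 19 \left(-407\right) + 233 = -7733 + 233 = -7500$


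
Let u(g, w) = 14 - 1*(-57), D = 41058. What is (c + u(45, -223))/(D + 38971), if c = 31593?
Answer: 31664/80029 ≈ 0.39566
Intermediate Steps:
u(g, w) = 71 (u(g, w) = 14 + 57 = 71)
(c + u(45, -223))/(D + 38971) = (31593 + 71)/(41058 + 38971) = 31664/80029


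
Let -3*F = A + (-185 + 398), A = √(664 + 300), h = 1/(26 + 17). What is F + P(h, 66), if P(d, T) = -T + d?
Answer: -5890/43 - 2*√241/3 ≈ -147.33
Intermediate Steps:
h = 1/43 ≈ 0.023256
A = 2*√241 (A = √964 = 2*√241 ≈ 31.048)
P(d, T) = d - T
F = -71 - 2*√241/3 (F = -(2*√241 + (-185 + 398))/3 = -(2*√241 + 213)/3 = -(213 + 2*√241)/3 = -71 - 2*√241/3 ≈ -81.349)
F + P(h, 66) = (-71 - 2*√241/3) + (1/43 - 1*66) = (-71 - 2*√241/3) + (1/43 - 66) = (-71 - 2*√241/3) - 2837/43 = -5890/43 - 2*√241/3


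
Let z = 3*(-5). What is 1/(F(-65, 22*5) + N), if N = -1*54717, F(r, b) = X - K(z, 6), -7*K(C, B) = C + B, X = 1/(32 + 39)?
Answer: -497/27194981 ≈ -1.8275e-5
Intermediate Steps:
X = 1/71 ≈ 0.014085
z = -15
K(C, B) = -B/7 - C/7 (K(C, B) = -(C + B)/7 = -(B + C)/7 = -B/7 - C/7)
F(r, b) = -632/497 (F(r, b) = 1/71 - (-1/7*6 - 1/7*(-15)) = 1/71 - (-6/7 + 15/7) = 1/71 - 1*9/7 = 1/71 - 9/7 = -632/497)
N = -54717
1/(F(-65, 22*5) + N) = 1/(-632/497 - 54717) = 1/(-27194981/497) = -497/27194981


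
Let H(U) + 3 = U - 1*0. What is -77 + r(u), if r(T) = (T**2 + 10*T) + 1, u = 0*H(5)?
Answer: -76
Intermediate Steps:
H(U) = -3 + U (H(U) = -3 + (U - 1*0) = -3 + (U + 0) = -3 + U)
u = 0 (u = 0*(-3 + 5) = 0*2 = 0)
r(T) = 1 + T**2 + 10*T
-77 + r(u) = -77 + (1 + 0**2 + 10*0) = -77 + (1 + 0 + 0) = -77 + 1 = -76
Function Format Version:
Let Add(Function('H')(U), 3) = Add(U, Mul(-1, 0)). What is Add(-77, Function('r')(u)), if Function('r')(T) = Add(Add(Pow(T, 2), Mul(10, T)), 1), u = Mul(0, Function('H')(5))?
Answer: -76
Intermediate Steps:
Function('H')(U) = Add(-3, U) (Function('H')(U) = Add(-3, Add(U, Mul(-1, 0))) = Add(-3, Add(U, 0)) = Add(-3, U))
u = 0 (u = Mul(0, Add(-3, 5)) = Mul(0, 2) = 0)
Function('r')(T) = Add(1, Pow(T, 2), Mul(10, T))
Add(-77, Function('r')(u)) = Add(-77, Add(1, Pow(0, 2), Mul(10, 0))) = Add(-77, Add(1, 0, 0)) = Add(-77, 1) = -76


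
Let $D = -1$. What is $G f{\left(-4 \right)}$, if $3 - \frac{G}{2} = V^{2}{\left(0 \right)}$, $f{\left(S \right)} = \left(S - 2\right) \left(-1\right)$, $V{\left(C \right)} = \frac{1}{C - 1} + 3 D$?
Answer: $-156$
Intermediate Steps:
$V{\left(C \right)} = -3 + \frac{1}{-1 + C}$ ($V{\left(C \right)} = \frac{1}{C - 1} + 3 \left(-1\right) = \frac{1}{-1 + C} - 3 = -3 + \frac{1}{-1 + C}$)
$f{\left(S \right)} = 2 - S$ ($f{\left(S \right)} = \left(-2 + S\right) \left(-1\right) = 2 - S$)
$G = -26$ ($G = 6 - 2 \left(\frac{4 - 0}{-1 + 0}\right)^{2} = 6 - 2 \left(\frac{4 + 0}{-1}\right)^{2} = 6 - 2 \left(\left(-1\right) 4\right)^{2} = 6 - 2 \left(-4\right)^{2} = 6 - 32 = -26$)
$G f{\left(-4 \right)} = - 26 \left(2 - -4\right) = - 26 \left(2 + 4\right) = \left(-26\right) 6 = -156$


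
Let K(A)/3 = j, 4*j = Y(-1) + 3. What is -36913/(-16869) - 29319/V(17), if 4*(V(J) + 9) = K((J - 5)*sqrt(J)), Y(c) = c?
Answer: 1319734895/387987 ≈ 3401.5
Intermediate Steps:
j = 1/2 (j = (-1 + 3)/4 = (1/4)*2 = 1/2 ≈ 0.50000)
K(A) = 3/2 (K(A) = 3*(1/2) = 3/2)
V(J) = -69/8 (V(J) = -9 + (1/4)*(3/2) = -9 + 3/8 = -69/8)
-36913/(-16869) - 29319/V(17) = -36913/(-16869) - 29319/(-69/8) = -36913*(-1/16869) - 29319*(-8/69) = 36913/16869 + 78184/23 = 1319734895/387987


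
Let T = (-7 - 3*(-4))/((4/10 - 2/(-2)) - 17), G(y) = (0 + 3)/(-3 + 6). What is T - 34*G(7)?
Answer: -2677/78 ≈ -34.320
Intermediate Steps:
G(y) = 1 (G(y) = 3/3 = 3*(1/3) = 1)
T = -25/78 (T = (-7 + 12)/((4*(1/10) - 2*(-1/2)) - 17) = 5/((2/5 + 1) - 17) = 5/(7/5 - 17) = 5/(-78/5) = 5*(-5/78) = -25/78 ≈ -0.32051)
T - 34*G(7) = -25/78 - 34*1 = -25/78 - 34 = -2677/78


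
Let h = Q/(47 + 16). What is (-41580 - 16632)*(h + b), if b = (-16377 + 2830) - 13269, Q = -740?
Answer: 1561696752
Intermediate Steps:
b = -26816 (b = -13547 - 13269 = -26816)
h = -740/63 (h = -740/(47 + 16) = -740/63 ≈ -11.746)
(-41580 - 16632)*(h + b) = (-41580 - 16632)*(-740/63 - 26816) = -58212*(-1690148/63) = 1561696752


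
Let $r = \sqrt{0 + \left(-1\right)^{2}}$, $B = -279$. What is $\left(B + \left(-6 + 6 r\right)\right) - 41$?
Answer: $-320$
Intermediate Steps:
$r = 1$ ($r = \sqrt{0 + 1} = \sqrt{1} = 1$)
$\left(B + \left(-6 + 6 r\right)\right) - 41 = \left(-279 + \left(-6 + 6 \cdot 1\right)\right) - 41 = \left(-279 + \left(-6 + 6\right)\right) - 41 = \left(-279 + 0\right) - 41 = -279 - 41 = -320$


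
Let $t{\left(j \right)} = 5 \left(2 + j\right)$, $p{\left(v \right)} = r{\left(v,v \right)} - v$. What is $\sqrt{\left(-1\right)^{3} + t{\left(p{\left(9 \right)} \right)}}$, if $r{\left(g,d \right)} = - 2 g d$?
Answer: $3 i \sqrt{94} \approx 29.086 i$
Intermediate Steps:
$r{\left(g,d \right)} = - 2 d g$
$p{\left(v \right)} = - v - 2 v^{2}$ ($p{\left(v \right)} = - 2 v v - v = - 2 v^{2} - v = - v - 2 v^{2}$)
$t{\left(j \right)} = 10 + 5 j$
$\sqrt{\left(-1\right)^{3} + t{\left(p{\left(9 \right)} \right)}} = \sqrt{\left(-1\right)^{3} + \left(10 + 5 \cdot 9 \left(-1 - 18\right)\right)} = \sqrt{-1 + \left(10 + 5 \cdot 9 \left(-1 - 18\right)\right)} = \sqrt{-1 + \left(10 + 5 \cdot 9 \left(-19\right)\right)} = \sqrt{-1 + \left(10 + 5 \left(-171\right)\right)} = \sqrt{-1 + \left(10 - 855\right)} = \sqrt{-1 - 845} = \sqrt{-846} = 3 i \sqrt{94}$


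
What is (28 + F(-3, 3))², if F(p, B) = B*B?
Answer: 1369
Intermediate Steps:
F(p, B) = B²
(28 + F(-3, 3))² = (28 + 3²)² = (28 + 9)² = 37² = 1369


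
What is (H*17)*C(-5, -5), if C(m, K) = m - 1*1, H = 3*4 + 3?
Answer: -1530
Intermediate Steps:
H = 15 (H = 12 + 3 = 15)
C(m, K) = -1 + m (C(m, K) = m - 1 = -1 + m)
(H*17)*C(-5, -5) = (15*17)*(-1 - 5) = 255*(-6) = -1530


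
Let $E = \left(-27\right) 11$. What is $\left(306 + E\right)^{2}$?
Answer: $81$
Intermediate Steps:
$E = -297$
$\left(306 + E\right)^{2} = \left(306 - 297\right)^{2} = 9^{2} = 81$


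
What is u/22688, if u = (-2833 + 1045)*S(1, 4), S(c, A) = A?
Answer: -447/1418 ≈ -0.31523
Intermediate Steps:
u = -7152 (u = (-2833 + 1045)*4 = -1788*4 = -7152)
u/22688 = -7152/22688 = -7152*1/22688 = -447/1418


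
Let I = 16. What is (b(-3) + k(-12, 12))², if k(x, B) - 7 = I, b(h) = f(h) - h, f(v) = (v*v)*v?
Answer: 1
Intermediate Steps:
f(v) = v³ (f(v) = v²*v = v³)
b(h) = h³ - h
k(x, B) = 23 (k(x, B) = 7 + 16 = 23)
(b(-3) + k(-12, 12))² = (((-3)³ - 1*(-3)) + 23)² = ((-27 + 3) + 23)² = (-24 + 23)² = (-1)² = 1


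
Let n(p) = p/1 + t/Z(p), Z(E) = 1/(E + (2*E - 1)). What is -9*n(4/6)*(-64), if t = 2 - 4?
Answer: -768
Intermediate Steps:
Z(E) = 1/(-1 + 3*E) (Z(E) = 1/(E + (-1 + 2*E)) = 1/(-1 + 3*E))
t = -2
n(p) = 2 - 5*p (n(p) = p/1 - (-2 + 6*p) = p*1 - 2*(-1 + 3*p) = p + (2 - 6*p) = 2 - 5*p)
-9*n(4/6)*(-64) = -9*(2 - 20/6)*(-64) = -9*(2 - 5*⅔)*(-64) = -9*(2 - 10/3)*(-64) = -9*(-4/3)*(-64) = 12*(-64) = -768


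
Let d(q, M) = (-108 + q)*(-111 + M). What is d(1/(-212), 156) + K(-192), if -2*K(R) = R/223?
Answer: -229751043/47276 ≈ -4859.8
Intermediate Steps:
K(R) = -R/446 (K(R) = -R/(2*223) = -R/446)
d(q, M) = (-111 + M)*(-108 + q)
d(1/(-212), 156) + K(-192) = (11988 - 111/(-212) - 108*156 + 156/(-212)) - 1/446*(-192) = (11988 - 111*(-1/212) - 16848 + 156*(-1/212)) + 96/223 = (11988 + 111/212 - 16848 - 39/53) + 96/223 = -1030365/212 + 96/223 = -229751043/47276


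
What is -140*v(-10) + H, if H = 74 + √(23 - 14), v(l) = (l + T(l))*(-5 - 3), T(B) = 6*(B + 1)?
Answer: -71603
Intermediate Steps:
T(B) = 6 + 6*B (T(B) = 6*(1 + B) = 6 + 6*B)
v(l) = -48 - 56*l (v(l) = (l + (6 + 6*l))*(-5 - 3) = (6 + 7*l)*(-8) = -48 - 56*l)
H = 77 (H = 74 + √9 = 74 + 3 = 77)
-140*v(-10) + H = -140*(-48 - 56*(-10)) + 77 = -140*(-48 + 560) + 77 = -140*512 + 77 = -71680 + 77 = -71603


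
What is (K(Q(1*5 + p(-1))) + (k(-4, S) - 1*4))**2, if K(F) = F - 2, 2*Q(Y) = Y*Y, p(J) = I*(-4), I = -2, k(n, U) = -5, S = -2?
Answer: 21609/4 ≈ 5402.3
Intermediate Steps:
p(J) = 8 (p(J) = -2*(-4) = 8)
Q(Y) = Y**2/2 (Q(Y) = (Y*Y)/2 = Y**2/2)
K(F) = -2 + F
(K(Q(1*5 + p(-1))) + (k(-4, S) - 1*4))**2 = ((-2 + (1*5 + 8)**2/2) + (-5 - 1*4))**2 = ((-2 + (5 + 8)**2/2) + (-5 - 4))**2 = ((-2 + (1/2)*13**2) - 9)**2 = ((-2 + (1/2)*169) - 9)**2 = ((-2 + 169/2) - 9)**2 = (165/2 - 9)**2 = (147/2)**2 = 21609/4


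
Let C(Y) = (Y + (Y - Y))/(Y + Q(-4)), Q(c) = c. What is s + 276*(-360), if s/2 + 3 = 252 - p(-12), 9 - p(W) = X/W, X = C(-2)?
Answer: -1779841/18 ≈ -98880.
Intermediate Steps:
C(Y) = Y/(-4 + Y) (C(Y) = (Y + (Y - Y))/(Y - 4) = (Y + 0)/(-4 + Y) = Y/(-4 + Y))
X = 1/3 (X = -2/(-4 - 2) = -2/(-6) = -2*(-1/6) = 1/3 ≈ 0.33333)
p(W) = 9 - 1/(3*W)
s = 8639/18 (s = -6 + 2*(252 - (9 - 1/3/(-12))) = -6 + 2*(252 - (9 - 1/3*(-1/12))) = -6 + 2*(252 - (9 + 1/36)) = -6 + 2*(252 - 1*325/36) = -6 + 2*(252 - 325/36) = -6 + 2*(8747/36) = -6 + 8747/18 = 8639/18 ≈ 479.94)
s + 276*(-360) = 8639/18 + 276*(-360) = 8639/18 - 99360 = -1779841/18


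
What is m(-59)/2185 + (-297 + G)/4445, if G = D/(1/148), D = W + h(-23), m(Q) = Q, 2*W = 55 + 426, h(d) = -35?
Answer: 13108678/1942465 ≈ 6.7485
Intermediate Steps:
W = 481/2 (W = (55 + 426)/2 = (½)*481 = 481/2 ≈ 240.50)
D = 411/2 (D = 481/2 - 35 = 411/2 ≈ 205.50)
G = 30414 (G = 411/(2*(1/148)) = (411/2)*148 = 30414)
m(-59)/2185 + (-297 + G)/4445 = -59/2185 + (-297 + 30414)/4445 = -59*1/2185 + 30117*(1/4445) = -59/2185 + 30117/4445 = 13108678/1942465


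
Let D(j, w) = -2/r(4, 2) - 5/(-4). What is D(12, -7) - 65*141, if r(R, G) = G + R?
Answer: -109969/12 ≈ -9164.1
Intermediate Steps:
D(j, w) = 11/12 (D(j, w) = -2/(2 + 4) - 5/(-4) = -2/6 - 5*(-1/4) = -2*1/6 + 5/4 = -1/3 + 5/4 = 11/12)
D(12, -7) - 65*141 = 11/12 - 65*141 = 11/12 - 9165 = -109969/12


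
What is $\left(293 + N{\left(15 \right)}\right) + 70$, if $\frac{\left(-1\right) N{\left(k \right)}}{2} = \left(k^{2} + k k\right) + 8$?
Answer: $-553$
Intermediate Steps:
$N{\left(k \right)} = -16 - 4 k^{2}$ ($N{\left(k \right)} = - 2 \left(\left(k^{2} + k k\right) + 8\right) = - 2 \left(\left(k^{2} + k^{2}\right) + 8\right) = - 2 \left(2 k^{2} + 8\right) = - 2 \left(8 + 2 k^{2}\right) = -16 - 4 k^{2}$)
$\left(293 + N{\left(15 \right)}\right) + 70 = \left(293 - \left(16 + 4 \cdot 15^{2}\right)\right) + 70 = \left(293 - 916\right) + 70 = -623 + 70 = -553$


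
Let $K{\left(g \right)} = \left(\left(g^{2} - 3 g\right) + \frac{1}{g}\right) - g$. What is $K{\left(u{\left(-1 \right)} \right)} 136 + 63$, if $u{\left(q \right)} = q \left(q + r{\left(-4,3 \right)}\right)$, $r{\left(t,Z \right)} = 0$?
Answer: $-209$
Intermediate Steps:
$u{\left(q \right)} = q^{2}$ ($u{\left(q \right)} = q \left(q + 0\right) = q q = q^{2}$)
$K{\left(g \right)} = \frac{1}{g} + g^{2} - 4 g$ ($K{\left(g \right)} = \left(\frac{1}{g} + g^{2} - 3 g\right) - g = \frac{1}{g} + g^{2} - 4 g$)
$K{\left(u{\left(-1 \right)} \right)} 136 + 63 = \frac{1 + \left(\left(-1\right)^{2}\right)^{2} \left(-4 + \left(-1\right)^{2}\right)}{\left(-1\right)^{2}} \cdot 136 + 63 = \frac{1 + 1^{2} \left(-4 + 1\right)}{1} \cdot 136 + 63 = 1 \left(1 + 1 \left(-3\right)\right) 136 + 63 = 1 \left(1 - 3\right) 136 + 63 = 1 \left(-2\right) 136 + 63 = \left(-2\right) 136 + 63 = -272 + 63 = -209$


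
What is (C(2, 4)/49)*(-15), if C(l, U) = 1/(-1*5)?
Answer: 3/49 ≈ 0.061224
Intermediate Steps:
C(l, U) = -⅕ (C(l, U) = 1/(-5) = -⅕)
(C(2, 4)/49)*(-15) = (-⅕/49)*(-15) = ((1/49)*(-⅕))*(-15) = -1/245*(-15) = 3/49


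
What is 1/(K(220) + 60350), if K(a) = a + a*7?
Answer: 1/62110 ≈ 1.6100e-5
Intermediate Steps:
K(a) = 8*a (K(a) = a + 7*a = 8*a)
1/(K(220) + 60350) = 1/(8*220 + 60350) = 1/(1760 + 60350) = 1/62110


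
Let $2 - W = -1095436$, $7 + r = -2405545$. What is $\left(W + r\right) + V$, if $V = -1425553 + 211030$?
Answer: $-2524637$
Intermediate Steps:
$V = -1214523$
$r = -2405552$ ($r = -7 - 2405545 = -2405552$)
$W = 1095438$ ($W = 2 - -1095436 = 2 + 1095436 = 1095438$)
$\left(W + r\right) + V = \left(1095438 - 2405552\right) - 1214523 = -1310114 - 1214523 = -2524637$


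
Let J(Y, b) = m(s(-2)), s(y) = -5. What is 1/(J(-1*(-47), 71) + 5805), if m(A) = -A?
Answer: 1/5810 ≈ 0.00017212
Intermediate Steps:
J(Y, b) = 5 (J(Y, b) = -1*(-5) = 5)
1/(J(-1*(-47), 71) + 5805) = 1/(5 + 5805) = 1/5810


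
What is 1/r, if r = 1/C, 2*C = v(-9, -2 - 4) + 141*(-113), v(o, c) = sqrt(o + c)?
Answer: -15933/2 + I*sqrt(15)/2 ≈ -7966.5 + 1.9365*I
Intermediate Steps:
v(o, c) = sqrt(c + o)
C = -15933/2 + I*sqrt(15)/2 (C = (sqrt((-2 - 4) - 9) + 141*(-113))/2 = (sqrt(-6 - 9) - 15933)/2 = (sqrt(-15) - 15933)/2 = (I*sqrt(15) - 15933)/2 = (-15933 + I*sqrt(15))/2 = -15933/2 + I*sqrt(15)/2 ≈ -7966.5 + 1.9365*I)
r = 1/(-15933/2 + I*sqrt(15)/2) ≈ -0.00012553 - 3.05e-8*I
1/r = 1/(-5311/42310084 - I*sqrt(15)/126930252)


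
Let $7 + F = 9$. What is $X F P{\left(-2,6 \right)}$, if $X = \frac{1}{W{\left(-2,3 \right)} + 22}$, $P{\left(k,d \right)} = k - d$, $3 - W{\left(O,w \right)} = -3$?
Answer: $- \frac{4}{7} \approx -0.57143$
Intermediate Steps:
$F = 2$ ($F = -7 + 9 = 2$)
$W{\left(O,w \right)} = 6$ ($W{\left(O,w \right)} = 3 - -3 = 3 + 3 = 6$)
$X = \frac{1}{28}$ ($X = \frac{1}{6 + 22} = \frac{1}{28} \approx 0.035714$)
$X F P{\left(-2,6 \right)} = \frac{1}{28} \cdot 2 \left(-2 - 6\right) = \frac{-2 - 6}{14} = \frac{1}{14} \left(-8\right) = - \frac{4}{7}$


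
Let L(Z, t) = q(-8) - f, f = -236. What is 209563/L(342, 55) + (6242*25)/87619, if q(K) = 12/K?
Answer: 5256655492/5870473 ≈ 895.44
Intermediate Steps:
L(Z, t) = 469/2 (L(Z, t) = 12/(-8) - 1*(-236) = 12*(-⅛) + 236 = -3/2 + 236 = 469/2)
209563/L(342, 55) + (6242*25)/87619 = 209563/(469/2) + (6242*25)/87619 = 209563*(2/469) + 156050*(1/87619) = 419126/469 + 156050/87619 = 5256655492/5870473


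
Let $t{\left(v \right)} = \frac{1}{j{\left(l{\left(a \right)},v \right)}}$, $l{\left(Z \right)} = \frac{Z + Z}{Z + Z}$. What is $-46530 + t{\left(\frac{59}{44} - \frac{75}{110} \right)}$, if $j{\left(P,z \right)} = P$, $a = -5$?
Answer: $-46529$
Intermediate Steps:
$l{\left(Z \right)} = 1$ ($l{\left(Z \right)} = \frac{2 Z}{2 Z} = 2 Z \frac{1}{2 Z} = 1$)
$t{\left(v \right)} = 1$ ($t{\left(v \right)} = 1^{-1} = 1$)
$-46530 + t{\left(\frac{59}{44} - \frac{75}{110} \right)} = -46530 + 1 = -46529$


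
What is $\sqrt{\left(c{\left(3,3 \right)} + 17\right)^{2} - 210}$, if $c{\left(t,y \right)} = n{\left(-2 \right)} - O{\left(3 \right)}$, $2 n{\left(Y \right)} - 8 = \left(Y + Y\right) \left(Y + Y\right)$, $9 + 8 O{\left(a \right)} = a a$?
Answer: $\sqrt{631} \approx 25.12$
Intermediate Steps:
$O{\left(a \right)} = - \frac{9}{8} + \frac{a^{2}}{8}$ ($O{\left(a \right)} = - \frac{9}{8} + \frac{a a}{8} = - \frac{9}{8} + \frac{a^{2}}{8}$)
$n{\left(Y \right)} = 4 + 2 Y^{2}$ ($n{\left(Y \right)} = 4 + \frac{\left(Y + Y\right) \left(Y + Y\right)}{2} = 4 + \frac{2 Y 2 Y}{2} = 4 + \frac{4 Y^{2}}{2} = 4 + 2 Y^{2}$)
$c{\left(t,y \right)} = 12$ ($c{\left(t,y \right)} = \left(4 + 2 \left(-2\right)^{2}\right) - \left(- \frac{9}{8} + \frac{3^{2}}{8}\right) = \left(4 + 2 \cdot 4\right) - \left(- \frac{9}{8} + \frac{1}{8} \cdot 9\right) = \left(4 + 8\right) - \left(- \frac{9}{8} + \frac{9}{8}\right) = 12 - 0 = 12 + 0 = 12$)
$\sqrt{\left(c{\left(3,3 \right)} + 17\right)^{2} - 210} = \sqrt{\left(12 + 17\right)^{2} - 210} = \sqrt{29^{2} - 210} = \sqrt{841 - 210} = \sqrt{631}$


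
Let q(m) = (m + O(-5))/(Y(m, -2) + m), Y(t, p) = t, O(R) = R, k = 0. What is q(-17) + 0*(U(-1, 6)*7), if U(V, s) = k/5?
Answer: 11/17 ≈ 0.64706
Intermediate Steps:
U(V, s) = 0 (U(V, s) = 0/5 = 0*(1/5) = 0)
q(m) = (-5 + m)/(2*m) (q(m) = (m - 5)/(m + m) = (-5 + m)/((2*m)) = (-5 + m)*(1/(2*m)) = (-5 + m)/(2*m))
q(-17) + 0*(U(-1, 6)*7) = (1/2)*(-5 - 17)/(-17) + 0*(0*7) = (1/2)*(-1/17)*(-22) + 0*0 = 11/17 + 0 = 11/17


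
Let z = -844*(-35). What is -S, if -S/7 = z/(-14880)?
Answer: -10339/744 ≈ -13.896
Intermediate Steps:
z = 29540
S = 10339/744 (S = -206780/(-14880) = -206780*(-1)/14880 = -7*(-1477/744) = 10339/744 ≈ 13.896)
-S = -1*10339/744 = -10339/744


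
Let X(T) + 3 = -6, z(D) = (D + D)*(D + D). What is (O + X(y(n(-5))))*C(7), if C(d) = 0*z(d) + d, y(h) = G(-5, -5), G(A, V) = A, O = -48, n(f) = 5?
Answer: -399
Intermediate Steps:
z(D) = 4*D**2 (z(D) = (2*D)*(2*D) = 4*D**2)
y(h) = -5
C(d) = d (C(d) = 0*(4*d**2) + d = 0 + d = d)
X(T) = -9 (X(T) = -3 - 6 = -9)
(O + X(y(n(-5))))*C(7) = (-48 - 9)*7 = -57*7 = -399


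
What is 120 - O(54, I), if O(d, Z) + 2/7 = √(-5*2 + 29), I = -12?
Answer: 842/7 - √19 ≈ 115.93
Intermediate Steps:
O(d, Z) = -2/7 + √19 (O(d, Z) = -2/7 + √(-5*2 + 29) = -2/7 + √(-10 + 29) = -2/7 + √19)
120 - O(54, I) = 120 - (-2/7 + √19) = 120 + (2/7 - √19) = 842/7 - √19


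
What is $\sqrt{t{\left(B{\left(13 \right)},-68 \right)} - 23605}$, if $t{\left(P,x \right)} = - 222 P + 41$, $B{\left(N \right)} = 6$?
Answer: $8 i \sqrt{389} \approx 157.78 i$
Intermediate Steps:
$t{\left(P,x \right)} = 41 - 222 P$
$\sqrt{t{\left(B{\left(13 \right)},-68 \right)} - 23605} = \sqrt{\left(41 - 1332\right) - 23605} = \sqrt{-1291 - 23605} = \sqrt{-24896} = 8 i \sqrt{389}$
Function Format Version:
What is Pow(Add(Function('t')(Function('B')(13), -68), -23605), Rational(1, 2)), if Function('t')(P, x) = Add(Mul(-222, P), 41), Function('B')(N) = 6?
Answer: Mul(8, I, Pow(389, Rational(1, 2))) ≈ Mul(157.78, I)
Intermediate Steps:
Function('t')(P, x) = Add(41, Mul(-222, P))
Pow(Add(Function('t')(Function('B')(13), -68), -23605), Rational(1, 2)) = Pow(Add(Add(41, Mul(-222, 6)), -23605), Rational(1, 2)) = Pow(Add(Add(41, -1332), -23605), Rational(1, 2)) = Pow(Add(-1291, -23605), Rational(1, 2)) = Pow(-24896, Rational(1, 2)) = Mul(8, I, Pow(389, Rational(1, 2)))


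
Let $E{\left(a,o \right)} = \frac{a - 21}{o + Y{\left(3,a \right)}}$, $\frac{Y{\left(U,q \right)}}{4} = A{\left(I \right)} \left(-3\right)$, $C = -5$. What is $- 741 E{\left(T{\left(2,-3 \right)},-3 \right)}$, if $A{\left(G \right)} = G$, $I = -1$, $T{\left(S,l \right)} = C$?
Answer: $\frac{6422}{3} \approx 2140.7$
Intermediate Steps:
$T{\left(S,l \right)} = -5$
$Y{\left(U,q \right)} = 12$ ($Y{\left(U,q \right)} = 4 \left(\left(-1\right) \left(-3\right)\right) = 4 \cdot 3 = 12$)
$E{\left(a,o \right)} = \frac{-21 + a}{12 + o}$ ($E{\left(a,o \right)} = \frac{a - 21}{o + 12} = \frac{-21 + a}{12 + o}$)
$- 741 E{\left(T{\left(2,-3 \right)},-3 \right)} = - 741 \frac{-21 - 5}{12 - 3} = - 741 \cdot \frac{1}{9} \left(-26\right) = \left(-741\right) \left(- \frac{26}{9}\right) = \frac{6422}{3}$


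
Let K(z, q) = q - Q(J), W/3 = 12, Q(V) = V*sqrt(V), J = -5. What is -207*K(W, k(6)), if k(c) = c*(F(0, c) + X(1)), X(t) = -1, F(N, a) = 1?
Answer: -1035*I*sqrt(5) ≈ -2314.3*I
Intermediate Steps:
Q(V) = V**(3/2)
k(c) = 0 (k(c) = c*(1 - 1) = c*0 = 0)
W = 36 (W = 3*12 = 36)
K(z, q) = q + 5*I*sqrt(5) (K(z, q) = q - (-5)**(3/2) = q - (-5)*I*sqrt(5) = q + 5*I*sqrt(5))
-207*K(W, k(6)) = -207*(0 + 5*I*sqrt(5)) = -1035*I*sqrt(5)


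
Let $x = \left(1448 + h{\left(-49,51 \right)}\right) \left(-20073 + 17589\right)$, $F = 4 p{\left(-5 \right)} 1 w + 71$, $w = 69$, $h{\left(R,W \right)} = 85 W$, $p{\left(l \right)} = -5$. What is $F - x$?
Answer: $14363663$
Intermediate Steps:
$F = -1309$ ($F = 4 \left(-5\right) 1 \cdot 69 + 71 = \left(-20\right) 1 \cdot 69 + 71 = \left(-20\right) 69 + 71 = -1380 + 71 = -1309$)
$x = -14364972$ ($x = \left(1448 + 85 \cdot 51\right) \left(-20073 + 17589\right) = \left(1448 + 4335\right) \left(-2484\right) = 5783 \left(-2484\right) = -14364972$)
$F - x = -1309 - -14364972 = -1309 + 14364972 = 14363663$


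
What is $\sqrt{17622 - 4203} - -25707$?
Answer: $25707 + 3 \sqrt{1491} \approx 25823.0$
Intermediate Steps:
$\sqrt{17622 - 4203} - -25707 = \sqrt{13419} + 25707 = 3 \sqrt{1491} + 25707 = 25707 + 3 \sqrt{1491}$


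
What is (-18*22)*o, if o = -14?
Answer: 5544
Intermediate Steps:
(-18*22)*o = -18*22*(-14) = -396*(-14) = 5544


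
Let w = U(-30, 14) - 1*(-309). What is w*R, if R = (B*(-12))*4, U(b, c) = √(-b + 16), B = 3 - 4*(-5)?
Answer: -341136 - 1104*√46 ≈ -3.4862e+5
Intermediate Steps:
B = 23 (B = 3 + 20 = 23)
U(b, c) = √(16 - b)
R = -1104 (R = (23*(-12))*4 = -276*4 = -1104)
w = 309 + √46 (w = √(16 - 1*(-30)) - 1*(-309) = √(16 + 30) + 309 = √46 + 309 = 309 + √46 ≈ 315.78)
w*R = (309 + √46)*(-1104) = -341136 - 1104*√46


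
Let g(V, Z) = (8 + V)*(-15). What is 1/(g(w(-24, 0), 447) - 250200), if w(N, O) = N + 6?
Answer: -1/250050 ≈ -3.9992e-6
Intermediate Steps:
w(N, O) = 6 + N
g(V, Z) = -120 - 15*V
1/(g(w(-24, 0), 447) - 250200) = 1/((-120 - 15*(6 - 24)) - 250200) = 1/((-120 - 15*(-18)) - 250200) = 1/((-120 + 270) - 250200) = 1/(150 - 250200) = 1/(-250050) = -1/250050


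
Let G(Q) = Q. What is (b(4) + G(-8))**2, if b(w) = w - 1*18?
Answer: 484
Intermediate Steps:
b(w) = -18 + w (b(w) = w - 18 = -18 + w)
(b(4) + G(-8))**2 = ((-18 + 4) - 8)**2 = (-14 - 8)**2 = (-22)**2 = 484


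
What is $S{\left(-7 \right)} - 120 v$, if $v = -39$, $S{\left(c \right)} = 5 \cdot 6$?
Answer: $4710$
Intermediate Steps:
$S{\left(c \right)} = 30$
$S{\left(-7 \right)} - 120 v = 30 - -4680 = 30 + 4680 = 4710$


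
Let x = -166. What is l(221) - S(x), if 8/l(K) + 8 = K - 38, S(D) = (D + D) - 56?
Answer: 67908/175 ≈ 388.05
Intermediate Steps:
S(D) = -56 + 2*D (S(D) = 2*D - 56 = -56 + 2*D)
l(K) = 8/(-46 + K) (l(K) = 8/(-8 + (K - 38)) = 8/(-8 + (-38 + K)) = 8/(-46 + K))
l(221) - S(x) = 8/(-46 + 221) - (-56 + 2*(-166)) = 8/175 - (-56 - 332) = 8*(1/175) - 1*(-388) = 8/175 + 388 = 67908/175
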